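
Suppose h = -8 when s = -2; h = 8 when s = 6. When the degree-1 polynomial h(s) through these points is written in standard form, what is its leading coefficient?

2

L_0(s) = (s - 6) / [-8] = -(1/8)s + 3/4
L_1(s) = (s + 2) / [8] = (1/8)s + 1/4
h(s) = (-8)·L_0 + 8·L_1
Only the coefficient of s is needed; take it from each L_i and combine:
(-8)·(-1/8) + 8·(1/8) = 2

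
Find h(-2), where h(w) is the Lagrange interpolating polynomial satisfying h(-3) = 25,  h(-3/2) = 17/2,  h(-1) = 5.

13

Evaluate each Lagrange basis at w = -2:
L_0(-2) = (-1/2)·(-1)/[(-3/2)·(-2)] = 1/6
L_1(-2) = (1)·(-1)/[(3/2)·(-1/2)] = 4/3
L_2(-2) = (1)·(-1/2)/[(2)·(1/2)] = -1/2
Sum: 25·(1/6) + 17/2·(4/3) + 5·(-1/2) = 13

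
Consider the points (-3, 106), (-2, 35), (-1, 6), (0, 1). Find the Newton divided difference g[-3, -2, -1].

21

g[-3,-2] = (35 - 106) / (-2 - (-3)) = -71
g[-2,-1] = (6 - 35) / (-1 - (-2)) = -29
g[-3,-2,-1] = (-29 - (-71)) / (-1 - (-3)) = 21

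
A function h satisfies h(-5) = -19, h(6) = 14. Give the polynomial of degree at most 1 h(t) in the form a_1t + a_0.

h(t) = 3t - 4

L_0(t) = (t - 6) / [-11] = -(1/11)t + 6/11
L_1(t) = (t + 5) / [11] = (1/11)t + 5/11
h(t) = (-19)·L_0 + 14·L_1
  (-19)·L_0(t) = (19/11)t - 114/11
  14·L_1(t) = (14/11)t + 70/11
Adding term by term: 3t - 4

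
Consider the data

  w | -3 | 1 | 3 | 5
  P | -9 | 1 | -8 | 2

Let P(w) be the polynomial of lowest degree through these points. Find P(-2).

233/64

L_0(-2) = (-3)·(-5)·(-7)/[(-4)·(-6)·(-8)] = 35/64
L_1(-2) = (1)·(-5)·(-7)/[(4)·(-2)·(-4)] = 35/32
L_2(-2) = (1)·(-3)·(-7)/[(6)·(2)·(-2)] = -7/8
L_3(-2) = (1)·(-3)·(-5)/[(8)·(4)·(2)] = 15/64
Sum: (-9)·(35/64) + 1·(35/32) + (-8)·(-7/8) + 2·(15/64) = 233/64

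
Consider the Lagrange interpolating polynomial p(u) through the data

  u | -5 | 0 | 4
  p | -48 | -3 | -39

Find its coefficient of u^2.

-2

L_0(u) = u(u - 4) / [45] = (1/45)u^2 - (4/45)u
L_1(u) = (u + 5)(u - 4) / [-20] = -(1/20)u^2 - (1/20)u + 1
L_2(u) = (u + 5)u / [36] = (1/36)u^2 + (5/36)u
p(u) = (-48)·L_0 + (-3)·L_1 + (-39)·L_2
Only the coefficient of u^2 is needed; take it from each L_i and combine:
(-48)·(1/45) + (-3)·(-1/20) + (-39)·(1/36) = -2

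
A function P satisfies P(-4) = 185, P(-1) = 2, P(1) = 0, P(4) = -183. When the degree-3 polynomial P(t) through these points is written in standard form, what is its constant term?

1

L_0(t) = (t + 1)(t - 1)(t - 4) / [-120] = -(1/120)t^3 + (1/30)t^2 + (1/120)t - 1/30
L_1(t) = (t + 4)(t - 1)(t - 4) / [30] = (1/30)t^3 - (1/30)t^2 - (8/15)t + 8/15
L_2(t) = (t + 4)(t + 1)(t - 4) / [-30] = -(1/30)t^3 - (1/30)t^2 + (8/15)t + 8/15
L_3(t) = (t + 4)(t + 1)(t - 1) / [120] = (1/120)t^3 + (1/30)t^2 - (1/120)t - 1/30
P(t) = 185·L_0 + 2·L_1 + 0·L_2 + (-183)·L_3
Only the constant term is needed; take it from each L_i and combine:
185·(-1/30) + 2·(8/15) + 0·(8/15) + (-183)·(-1/30) = 1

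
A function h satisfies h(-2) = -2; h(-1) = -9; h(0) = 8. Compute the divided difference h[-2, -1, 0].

12

h[-2,-1] = (-9 - (-2)) / (-1 - (-2)) = -7
h[-1,0] = (8 - (-9)) / (0 - (-1)) = 17
h[-2,-1,0] = (17 - (-7)) / (0 - (-2)) = 12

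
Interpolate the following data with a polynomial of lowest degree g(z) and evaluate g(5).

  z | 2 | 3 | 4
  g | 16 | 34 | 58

Evaluate each Lagrange basis at z = 5:
L_0(5) = (2)·(1)/[(-1)·(-2)] = 1
L_1(5) = (3)·(1)/[(1)·(-1)] = -3
L_2(5) = (3)·(2)/[(2)·(1)] = 3
Sum: 16·(1) + 34·(-3) + 58·(3) = 88

88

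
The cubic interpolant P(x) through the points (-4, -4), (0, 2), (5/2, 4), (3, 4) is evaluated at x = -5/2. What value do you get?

Using Newton's divided-difference form:
P[-4,0] = (2 - (-4)) / (0 - (-4)) = 3/2
P[0,5/2] = (4 - 2) / (5/2 - 0) = 4/5
P[5/2,3] = (4 - 4) / (3 - 5/2) = 0
P[-4,0,5/2] = (4/5 - 3/2) / (5/2 - (-4)) = -7/65
P[0,5/2,3] = (0 - 4/5) / (3 - 0) = -4/15
P[-4,0,5/2,3] = (-4/15 - (-7/65)) / (3 - (-4)) = -31/1365
P(-5/2) = -4 + (3/2)·(3/2) + (-7/65)·(3/2)·(-5/2) + (-31/1365)·(3/2)·(-5/2)·(-5) = -645/364

-645/364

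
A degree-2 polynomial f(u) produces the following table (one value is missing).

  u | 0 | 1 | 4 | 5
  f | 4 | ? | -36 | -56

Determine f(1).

0

The 3 known values determine f uniquely (degree ≤ 2).
L_0(1) = (-3)·(-4)/[(-4)·(-5)] = 3/5
L_1(1) = (1)·(-4)/[(4)·(-1)] = 1
L_2(1) = (1)·(-3)/[(5)·(1)] = -3/5
Sum: 4·(3/5) + (-36)·(1) + (-56)·(-3/5) = 0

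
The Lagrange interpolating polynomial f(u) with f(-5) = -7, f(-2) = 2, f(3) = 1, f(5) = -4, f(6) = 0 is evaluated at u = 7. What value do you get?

4937/385

Evaluate each Lagrange basis at u = 7:
L_0(7) = (9)·(4)·(2)·(1)/[(-3)·(-8)·(-10)·(-11)] = 3/110
L_1(7) = (12)·(4)·(2)·(1)/[(3)·(-5)·(-7)·(-8)] = -4/35
L_2(7) = (12)·(9)·(2)·(1)/[(8)·(5)·(-2)·(-3)] = 9/10
L_3(7) = (12)·(9)·(4)·(1)/[(10)·(7)·(2)·(-1)] = -108/35
L_4(7) = (12)·(9)·(4)·(2)/[(11)·(8)·(3)·(1)] = 36/11
Sum: (-7)·(3/110) + 2·(-4/35) + 1·(9/10) + (-4)·(-108/35) + 0 = 4937/385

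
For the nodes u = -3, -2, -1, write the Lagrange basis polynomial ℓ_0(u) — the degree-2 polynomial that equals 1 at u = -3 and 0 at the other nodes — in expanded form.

ℓ_0(u) = (u + 2)(u + 1) / [(-1)·(-2)]
       = (u^2 + 3u + 2) / (2)

ℓ_0(u) = (1/2)u^2 + (3/2)u + 1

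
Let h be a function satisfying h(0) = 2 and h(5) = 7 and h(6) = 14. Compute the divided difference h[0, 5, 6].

1

h[0,5] = (7 - 2) / (5 - 0) = 1
h[5,6] = (14 - 7) / (6 - 5) = 7
h[0,5,6] = (7 - 1) / (6 - 0) = 1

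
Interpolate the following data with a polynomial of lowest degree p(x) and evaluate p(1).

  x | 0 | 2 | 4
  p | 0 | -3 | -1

Using Newton's divided-difference form:
p[0,2] = (-3 - 0) / (2 - 0) = -3/2
p[2,4] = (-1 - (-3)) / (4 - 2) = 1
p[0,2,4] = (1 - (-3/2)) / (4 - 0) = 5/8
p(1) = 0 + (-3/2)·(1) + (5/8)·(1)·(-1) = -17/8

-17/8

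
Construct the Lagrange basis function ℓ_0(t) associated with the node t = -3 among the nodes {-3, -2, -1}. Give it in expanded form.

ℓ_0(t) = (t + 2)(t + 1) / [(-1)·(-2)]
       = (t^2 + 3t + 2) / (2)

ℓ_0(t) = (1/2)t^2 + (3/2)t + 1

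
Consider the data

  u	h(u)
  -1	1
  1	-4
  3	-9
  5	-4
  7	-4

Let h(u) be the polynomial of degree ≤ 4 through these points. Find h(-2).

-827/128

Evaluate each Lagrange basis at u = -2:
L_0(-2) = (-3)·(-5)·(-7)·(-9)/[(-2)·(-4)·(-6)·(-8)] = 315/128
L_1(-2) = (-1)·(-5)·(-7)·(-9)/[(2)·(-2)·(-4)·(-6)] = -105/32
L_2(-2) = (-1)·(-3)·(-7)·(-9)/[(4)·(2)·(-2)·(-4)] = 189/64
L_3(-2) = (-1)·(-3)·(-5)·(-9)/[(6)·(4)·(2)·(-2)] = -45/32
L_4(-2) = (-1)·(-3)·(-5)·(-7)/[(8)·(6)·(4)·(2)] = 35/128
Sum: 1·(315/128) + (-4)·(-105/32) + (-9)·(189/64) + (-4)·(-45/32) + (-4)·(35/128) = -827/128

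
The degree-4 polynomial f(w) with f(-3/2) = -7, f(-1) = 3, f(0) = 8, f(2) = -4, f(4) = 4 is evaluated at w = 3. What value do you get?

-173/35

L_0(3) = (4)·(3)·(1)·(-1)/[(-1/2)·(-3/2)·(-7/2)·(-11/2)] = -64/77
L_1(3) = (9/2)·(3)·(1)·(-1)/[(1/2)·(-1)·(-3)·(-5)] = 9/5
L_2(3) = (9/2)·(4)·(1)·(-1)/[(3/2)·(1)·(-2)·(-4)] = -3/2
L_3(3) = (9/2)·(4)·(3)·(-1)/[(7/2)·(3)·(2)·(-2)] = 9/7
L_4(3) = (9/2)·(4)·(3)·(1)/[(11/2)·(5)·(4)·(2)] = 27/110
Sum: (-7)·(-64/77) + 3·(9/5) + 8·(-3/2) + (-4)·(9/7) + 4·(27/110) = -173/35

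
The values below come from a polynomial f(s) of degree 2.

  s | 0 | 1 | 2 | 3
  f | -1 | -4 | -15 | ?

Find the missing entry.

-34

The 3 known values determine f uniquely (degree ≤ 2).
Evaluate each Lagrange basis at s = 3:
L_0(3) = (2)·(1)/[(-1)·(-2)] = 1
L_1(3) = (3)·(1)/[(1)·(-1)] = -3
L_2(3) = (3)·(2)/[(2)·(1)] = 3
Sum: (-1)·(1) + (-4)·(-3) + (-15)·(3) = -34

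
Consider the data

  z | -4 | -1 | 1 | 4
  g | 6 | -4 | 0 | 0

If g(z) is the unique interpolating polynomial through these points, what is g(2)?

Using Newton's divided-difference form:
g[-4,-1] = (-4 - 6) / (-1 - (-4)) = -10/3
g[-1,1] = (0 - (-4)) / (1 - (-1)) = 2
g[1,4] = (0 - 0) / (4 - 1) = 0
g[-4,-1,1] = (2 - (-10/3)) / (1 - (-4)) = 16/15
g[-1,1,4] = (0 - 2) / (4 - (-1)) = -2/5
g[-4,-1,1,4] = (-2/5 - 16/15) / (4 - (-4)) = -11/60
g(2) = 6 + (-10/3)·(6) + (16/15)·(6)·(3) + (-11/60)·(6)·(3)·(1) = 19/10

19/10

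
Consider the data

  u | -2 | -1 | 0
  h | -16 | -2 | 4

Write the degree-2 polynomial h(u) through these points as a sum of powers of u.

h(u) = -4u^2 + 2u + 4

Build the Lagrange basis polynomials:
L_0(u) = (u + 1)u / [2] = (1/2)u^2 + (1/2)u
L_1(u) = (u + 2)u / [-1] = -u^2 - 2u
L_2(u) = (u + 2)(u + 1) / [2] = (1/2)u^2 + (3/2)u + 1
h(u) = (-16)·L_0 + (-2)·L_1 + 4·L_2
  (-16)·L_0(u) = -8u^2 - 8u
  (-2)·L_1(u) = 2u^2 + 4u
  4·L_2(u) = 2u^2 + 6u + 4
Adding term by term: -4u^2 + 2u + 4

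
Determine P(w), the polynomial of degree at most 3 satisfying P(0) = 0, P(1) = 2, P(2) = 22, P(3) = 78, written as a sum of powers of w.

Newton's divided differences:
P[0,1] = (2 - 0) / (1 - 0) = 2
P[1,2] = (22 - 2) / (2 - 1) = 20
P[2,3] = (78 - 22) / (3 - 2) = 56
P[0,1,2] = (20 - 2) / (2 - 0) = 9
P[1,2,3] = (56 - 20) / (3 - 1) = 18
P[0,1,2,3] = (18 - 9) / (3 - 0) = 3
P(w) = 2·w + 9·w(w - 1) + 3·w(w - 1)(w - 2)
Expanding: P(w) = 3w^3 - w

P(w) = 3w^3 - w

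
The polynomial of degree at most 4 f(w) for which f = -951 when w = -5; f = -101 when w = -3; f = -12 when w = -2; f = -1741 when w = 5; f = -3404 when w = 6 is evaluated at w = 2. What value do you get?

Evaluate each Lagrange basis at w = 2:
L_0(2) = (5)·(4)·(-3)·(-4)/[(-2)·(-3)·(-10)·(-11)] = 4/11
L_1(2) = (7)·(4)·(-3)·(-4)/[(2)·(-1)·(-8)·(-9)] = -7/3
L_2(2) = (7)·(5)·(-3)·(-4)/[(3)·(1)·(-7)·(-8)] = 5/2
L_3(2) = (7)·(5)·(4)·(-4)/[(10)·(8)·(7)·(-1)] = 1
L_4(2) = (7)·(5)·(4)·(-3)/[(11)·(9)·(8)·(1)] = -35/66
Sum: (-951)·(4/11) + (-101)·(-7/3) + (-12)·(5/2) + (-1741)·(1) + (-3404)·(-35/66) = -76

-76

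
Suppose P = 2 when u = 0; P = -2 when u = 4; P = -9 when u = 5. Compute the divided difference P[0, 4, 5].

P[0,4] = (-2 - 2) / (4 - 0) = -1
P[4,5] = (-9 - (-2)) / (5 - 4) = -7
P[0,4,5] = (-7 - (-1)) / (5 - 0) = -6/5

-6/5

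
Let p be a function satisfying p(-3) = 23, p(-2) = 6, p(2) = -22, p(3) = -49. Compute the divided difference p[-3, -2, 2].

p[-3,-2] = (6 - 23) / (-2 - (-3)) = -17
p[-2,2] = (-22 - 6) / (2 - (-2)) = -7
p[-3,-2,2] = (-7 - (-17)) / (2 - (-3)) = 2

2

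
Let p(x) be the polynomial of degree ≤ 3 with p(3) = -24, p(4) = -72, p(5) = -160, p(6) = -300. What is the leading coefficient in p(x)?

-2

Build the Lagrange basis polynomials:
L_0(x) = (x - 4)(x - 5)(x - 6) / [-6] = -(1/6)x^3 + (5/2)x^2 - (37/3)x + 20
L_1(x) = (x - 3)(x - 5)(x - 6) / [2] = (1/2)x^3 - 7x^2 + (63/2)x - 45
L_2(x) = (x - 3)(x - 4)(x - 6) / [-2] = -(1/2)x^3 + (13/2)x^2 - 27x + 36
L_3(x) = (x - 3)(x - 4)(x - 5) / [6] = (1/6)x^3 - 2x^2 + (47/6)x - 10
p(x) = (-24)·L_0 + (-72)·L_1 + (-160)·L_2 + (-300)·L_3
Only the coefficient of x^3 is needed; take it from each L_i and combine:
(-24)·(-1/6) + (-72)·(1/2) + (-160)·(-1/2) + (-300)·(1/6) = -2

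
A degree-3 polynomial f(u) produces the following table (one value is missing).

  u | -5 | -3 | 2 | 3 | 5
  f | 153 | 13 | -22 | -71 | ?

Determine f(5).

The 4 known values determine f uniquely (degree ≤ 3).
L_0(5) = (8)·(3)·(2)/[(-2)·(-7)·(-8)] = -3/7
L_1(5) = (10)·(3)·(2)/[(2)·(-5)·(-6)] = 1
L_2(5) = (10)·(8)·(2)/[(7)·(5)·(-1)] = -32/7
L_3(5) = (10)·(8)·(3)/[(8)·(6)·(1)] = 5
Sum: 153·(-3/7) + 13·(1) + (-22)·(-32/7) + (-71)·(5) = -307

-307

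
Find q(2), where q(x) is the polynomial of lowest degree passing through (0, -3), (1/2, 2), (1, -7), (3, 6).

Evaluate each Lagrange basis at x = 2:
L_0(2) = (3/2)·(1)·(-1)/[(-1/2)·(-1)·(-3)] = 1
L_1(2) = (2)·(1)·(-1)/[(1/2)·(-1/2)·(-5/2)] = -16/5
L_2(2) = (2)·(3/2)·(-1)/[(1)·(1/2)·(-2)] = 3
L_3(2) = (2)·(3/2)·(1)/[(3)·(5/2)·(2)] = 1/5
Sum: (-3)·(1) + 2·(-16/5) + (-7)·(3) + 6·(1/5) = -146/5

-146/5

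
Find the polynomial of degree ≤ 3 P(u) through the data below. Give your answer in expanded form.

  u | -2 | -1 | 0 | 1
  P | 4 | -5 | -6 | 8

Newton's divided differences:
P[-2,-1] = (-5 - 4) / (-1 - (-2)) = -9
P[-1,0] = (-6 - (-5)) / (0 - (-1)) = -1
P[0,1] = (8 - (-6)) / (1 - 0) = 14
P[-2,-1,0] = (-1 - (-9)) / (0 - (-2)) = 4
P[-1,0,1] = (14 - (-1)) / (1 - (-1)) = 15/2
P[-2,-1,0,1] = (15/2 - 4) / (1 - (-2)) = 7/6
P(u) = 4 + (-9)·(u + 2) + 4·(u + 2)(u + 1) + (7/6)·(u + 2)(u + 1)u
Expanding: P(u) = (7/6)u^3 + (15/2)u^2 + (16/3)u - 6

P(u) = (7/6)u^3 + (15/2)u^2 + (16/3)u - 6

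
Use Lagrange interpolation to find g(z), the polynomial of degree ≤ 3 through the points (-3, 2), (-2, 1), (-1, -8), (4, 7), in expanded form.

g(z) = (6/7)z^3 + (8/7)z^2 - (81/7)z - 139/7

Build the Lagrange basis polynomials:
L_0(z) = (z + 2)(z + 1)(z - 4) / [-14] = -(1/14)z^3 + (1/14)z^2 + (5/7)z + 4/7
L_1(z) = (z + 3)(z + 1)(z - 4) / [6] = (1/6)z^3 - (13/6)z - 2
L_2(z) = (z + 3)(z + 2)(z - 4) / [-10] = -(1/10)z^3 - (1/10)z^2 + (7/5)z + 12/5
L_3(z) = (z + 3)(z + 2)(z + 1) / [210] = (1/210)z^3 + (1/35)z^2 + (11/210)z + 1/35
g(z) = 2·L_0 + 1·L_1 + (-8)·L_2 + 7·L_3
  2·L_0(z) = -(1/7)z^3 + (1/7)z^2 + (10/7)z + 8/7
  1·L_1(z) = (1/6)z^3 - (13/6)z - 2
  (-8)·L_2(z) = (4/5)z^3 + (4/5)z^2 - (56/5)z - 96/5
  7·L_3(z) = (1/30)z^3 + (1/5)z^2 + (11/30)z + 1/5
Adding term by term: (6/7)z^3 + (8/7)z^2 - (81/7)z - 139/7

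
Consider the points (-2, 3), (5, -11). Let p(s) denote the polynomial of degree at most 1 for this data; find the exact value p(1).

L_0(1) = (-4)/[(-7)] = 4/7
L_1(1) = (3)/[(7)] = 3/7
Sum: 3·(4/7) + (-11)·(3/7) = -3

-3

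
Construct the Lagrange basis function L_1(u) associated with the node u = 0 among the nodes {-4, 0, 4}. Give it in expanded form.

L_1(u) = -(1/16)u^2 + 1

L_1(u) = (u + 4)(u - 4) / [(4)·(-4)]
       = (u^2 - 16) / (-16)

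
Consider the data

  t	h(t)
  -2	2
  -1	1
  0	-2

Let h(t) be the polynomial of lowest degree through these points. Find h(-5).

-7

Evaluate each Lagrange basis at t = -5:
L_0(-5) = (-4)·(-5)/[(-1)·(-2)] = 10
L_1(-5) = (-3)·(-5)/[(1)·(-1)] = -15
L_2(-5) = (-3)·(-4)/[(2)·(1)] = 6
Sum: 2·(10) + 1·(-15) + (-2)·(6) = -7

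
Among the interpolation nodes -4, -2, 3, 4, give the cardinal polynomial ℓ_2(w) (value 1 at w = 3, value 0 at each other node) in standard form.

ℓ_2(w) = -(1/35)w^3 - (2/35)w^2 + (16/35)w + 32/35

ℓ_2(w) = (w + 4)(w + 2)(w - 4) / [(7)·(5)·(-1)]
       = (w^3 + 2w^2 - 16w - 32) / (-35)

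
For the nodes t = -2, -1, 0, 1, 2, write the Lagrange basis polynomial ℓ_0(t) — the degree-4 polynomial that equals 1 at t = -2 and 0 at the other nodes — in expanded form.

ℓ_0(t) = (t + 1)t(t - 1)(t - 2) / [(-1)·(-2)·(-3)·(-4)]
       = (t^4 - 2t^3 - t^2 + 2t) / (24)

ℓ_0(t) = (1/24)t^4 - (1/12)t^3 - (1/24)t^2 + (1/12)t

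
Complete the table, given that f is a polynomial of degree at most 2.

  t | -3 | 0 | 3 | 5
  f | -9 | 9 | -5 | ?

-289/9

The 3 known values determine f uniquely (degree ≤ 2).
Evaluate each Lagrange basis at t = 5:
L_0(5) = (5)·(2)/[(-3)·(-6)] = 5/9
L_1(5) = (8)·(2)/[(3)·(-3)] = -16/9
L_2(5) = (8)·(5)/[(6)·(3)] = 20/9
Sum: (-9)·(5/9) + 9·(-16/9) + (-5)·(20/9) = -289/9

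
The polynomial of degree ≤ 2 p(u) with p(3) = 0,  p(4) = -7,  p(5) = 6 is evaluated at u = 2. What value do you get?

27

L_0(2) = (-2)·(-3)/[(-1)·(-2)] = 3
L_1(2) = (-1)·(-3)/[(1)·(-1)] = -3
L_2(2) = (-1)·(-2)/[(2)·(1)] = 1
Sum: 0 + (-7)·(-3) + 6·(1) = 27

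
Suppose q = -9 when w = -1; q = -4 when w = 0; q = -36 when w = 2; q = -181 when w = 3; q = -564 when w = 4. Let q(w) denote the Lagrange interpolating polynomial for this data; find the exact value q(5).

-1359

L_0(5) = (5)·(3)·(2)·(1)/[(-1)·(-3)·(-4)·(-5)] = 1/2
L_1(5) = (6)·(3)·(2)·(1)/[(1)·(-2)·(-3)·(-4)] = -3/2
L_2(5) = (6)·(5)·(2)·(1)/[(3)·(2)·(-1)·(-2)] = 5
L_3(5) = (6)·(5)·(3)·(1)/[(4)·(3)·(1)·(-1)] = -15/2
L_4(5) = (6)·(5)·(3)·(2)/[(5)·(4)·(2)·(1)] = 9/2
Sum: (-9)·(1/2) + (-4)·(-3/2) + (-36)·(5) + (-181)·(-15/2) + (-564)·(9/2) = -1359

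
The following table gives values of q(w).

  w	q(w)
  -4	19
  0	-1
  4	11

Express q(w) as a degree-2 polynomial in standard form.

Build the Lagrange basis polynomials:
L_0(w) = w(w - 4) / [32] = (1/32)w^2 - (1/8)w
L_1(w) = (w + 4)(w - 4) / [-16] = -(1/16)w^2 + 1
L_2(w) = (w + 4)w / [32] = (1/32)w^2 + (1/8)w
q(w) = 19·L_0 + (-1)·L_1 + 11·L_2
  19·L_0(w) = (19/32)w^2 - (19/8)w
  (-1)·L_1(w) = (1/16)w^2 - 1
  11·L_2(w) = (11/32)w^2 + (11/8)w
Adding term by term: w^2 - w - 1

q(w) = w^2 - w - 1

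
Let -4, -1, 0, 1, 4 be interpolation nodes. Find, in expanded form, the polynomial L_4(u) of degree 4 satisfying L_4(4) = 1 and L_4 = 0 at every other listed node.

L_4(u) = (1/480)u^4 + (1/120)u^3 - (1/480)u^2 - (1/120)u

L_4(u) = (u + 4)(u + 1)u(u - 1) / [(8)·(5)·(4)·(3)]
       = (u^4 + 4u^3 - u^2 - 4u) / (480)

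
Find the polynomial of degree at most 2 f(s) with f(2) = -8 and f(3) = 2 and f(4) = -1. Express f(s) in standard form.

f(s) = -(13/2)s^2 + (85/2)s - 67

Newton's divided differences:
f[2,3] = (2 - (-8)) / (3 - 2) = 10
f[3,4] = (-1 - 2) / (4 - 3) = -3
f[2,3,4] = (-3 - 10) / (4 - 2) = -13/2
f(s) = -8 + 10·(s - 2) + (-13/2)·(s - 2)(s - 3)
Expanding: f(s) = -(13/2)s^2 + (85/2)s - 67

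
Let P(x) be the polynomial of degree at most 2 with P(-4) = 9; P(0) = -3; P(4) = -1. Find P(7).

155/16

Evaluate each Lagrange basis at x = 7:
L_0(7) = (7)·(3)/[(-4)·(-8)] = 21/32
L_1(7) = (11)·(3)/[(4)·(-4)] = -33/16
L_2(7) = (11)·(7)/[(8)·(4)] = 77/32
Sum: 9·(21/32) + (-3)·(-33/16) + (-1)·(77/32) = 155/16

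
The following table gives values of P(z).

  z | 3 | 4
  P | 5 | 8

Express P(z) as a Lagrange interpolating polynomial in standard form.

P(z) = 3z - 4

Build the Lagrange basis polynomials:
L_0(z) = (z - 4) / [-1] = -z + 4
L_1(z) = (z - 3) / [1] = z - 3
P(z) = 5·L_0 + 8·L_1
  5·L_0(z) = -5z + 20
  8·L_1(z) = 8z - 24
Adding term by term: 3z - 4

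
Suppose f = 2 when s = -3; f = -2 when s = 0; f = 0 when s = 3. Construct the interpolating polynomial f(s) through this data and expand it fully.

f(s) = (1/3)s^2 - (1/3)s - 2

L_0(s) = s(s - 3) / [18] = (1/18)s^2 - (1/6)s
L_1(s) = (s + 3)(s - 3) / [-9] = -(1/9)s^2 + 1
L_2(s) = (s + 3)s / [18] = (1/18)s^2 + (1/6)s
f(s) = 2·L_0 + (-2)·L_1 + 0·L_2
  2·L_0(s) = (1/9)s^2 - (1/3)s
  (-2)·L_1(s) = (2/9)s^2 - 2
  0·L_2(s) = 0
Adding term by term: (1/3)s^2 - (1/3)s - 2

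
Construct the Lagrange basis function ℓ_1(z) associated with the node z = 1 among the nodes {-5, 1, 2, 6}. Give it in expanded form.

ℓ_1(z) = (z + 5)(z - 2)(z - 6) / [(6)·(-1)·(-5)]
       = (z^3 - 3z^2 - 28z + 60) / (30)

ℓ_1(z) = (1/30)z^3 - (1/10)z^2 - (14/15)z + 2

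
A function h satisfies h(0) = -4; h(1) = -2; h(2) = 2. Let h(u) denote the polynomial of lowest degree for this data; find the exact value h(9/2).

Using Newton's divided-difference form:
h[0,1] = (-2 - (-4)) / (1 - 0) = 2
h[1,2] = (2 - (-2)) / (2 - 1) = 4
h[0,1,2] = (4 - 2) / (2 - 0) = 1
h(9/2) = -4 + 2·(9/2) + 1·(9/2)·(7/2) = 83/4

83/4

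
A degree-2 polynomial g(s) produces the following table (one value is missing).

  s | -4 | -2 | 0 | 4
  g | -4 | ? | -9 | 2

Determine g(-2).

-17/2

The 3 known values determine g uniquely (degree ≤ 2).
L_0(-2) = (-2)·(-6)/[(-4)·(-8)] = 3/8
L_1(-2) = (2)·(-6)/[(4)·(-4)] = 3/4
L_2(-2) = (2)·(-2)/[(8)·(4)] = -1/8
Sum: (-4)·(3/8) + (-9)·(3/4) + 2·(-1/8) = -17/2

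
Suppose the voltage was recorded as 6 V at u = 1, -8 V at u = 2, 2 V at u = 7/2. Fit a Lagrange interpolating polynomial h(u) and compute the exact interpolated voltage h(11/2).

366/5

Evaluate each Lagrange basis at u = 11/2:
L_0(11/2) = (7/2)·(2)/[(-1)·(-5/2)] = 14/5
L_1(11/2) = (9/2)·(2)/[(1)·(-3/2)] = -6
L_2(11/2) = (9/2)·(7/2)/[(5/2)·(3/2)] = 21/5
Sum: 6·(14/5) + (-8)·(-6) + 2·(21/5) = 366/5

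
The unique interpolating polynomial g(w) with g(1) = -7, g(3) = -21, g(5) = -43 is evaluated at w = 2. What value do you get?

Evaluate each Lagrange basis at w = 2:
L_0(2) = (-1)·(-3)/[(-2)·(-4)] = 3/8
L_1(2) = (1)·(-3)/[(2)·(-2)] = 3/4
L_2(2) = (1)·(-1)/[(4)·(2)] = -1/8
Sum: (-7)·(3/8) + (-21)·(3/4) + (-43)·(-1/8) = -13

-13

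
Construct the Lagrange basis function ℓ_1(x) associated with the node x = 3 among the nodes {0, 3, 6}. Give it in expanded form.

ℓ_1(x) = x(x - 6) / [(3)·(-3)]
       = (x^2 - 6x) / (-9)

ℓ_1(x) = -(1/9)x^2 + (2/3)x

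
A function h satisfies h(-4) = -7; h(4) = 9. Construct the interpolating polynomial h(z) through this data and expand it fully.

L_0(z) = (z - 4) / [-8] = -(1/8)z + 1/2
L_1(z) = (z + 4) / [8] = (1/8)z + 1/2
h(z) = (-7)·L_0 + 9·L_1
  (-7)·L_0(z) = (7/8)z - 7/2
  9·L_1(z) = (9/8)z + 9/2
Adding term by term: 2z + 1

h(z) = 2z + 1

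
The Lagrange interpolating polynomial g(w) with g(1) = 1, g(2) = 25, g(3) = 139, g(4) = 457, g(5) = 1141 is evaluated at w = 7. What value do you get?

L_0(7) = (5)·(4)·(3)·(2)/[(-1)·(-2)·(-3)·(-4)] = 5
L_1(7) = (6)·(4)·(3)·(2)/[(1)·(-1)·(-2)·(-3)] = -24
L_2(7) = (6)·(5)·(3)·(2)/[(2)·(1)·(-1)·(-2)] = 45
L_3(7) = (6)·(5)·(4)·(2)/[(3)·(2)·(1)·(-1)] = -40
L_4(7) = (6)·(5)·(4)·(3)/[(4)·(3)·(2)·(1)] = 15
Sum: 1·(5) + 25·(-24) + 139·(45) + 457·(-40) + 1141·(15) = 4495

4495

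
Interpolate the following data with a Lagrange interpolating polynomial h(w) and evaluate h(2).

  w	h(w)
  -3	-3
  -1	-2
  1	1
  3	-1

L_0(2) = (3)·(1)·(-1)/[(-2)·(-4)·(-6)] = 1/16
L_1(2) = (5)·(1)·(-1)/[(2)·(-2)·(-4)] = -5/16
L_2(2) = (5)·(3)·(-1)/[(4)·(2)·(-2)] = 15/16
L_3(2) = (5)·(3)·(1)/[(6)·(4)·(2)] = 5/16
Sum: (-3)·(1/16) + (-2)·(-5/16) + 1·(15/16) + (-1)·(5/16) = 17/16

17/16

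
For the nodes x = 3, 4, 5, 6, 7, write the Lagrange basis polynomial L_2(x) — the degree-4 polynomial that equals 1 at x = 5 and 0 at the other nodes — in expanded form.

L_2(x) = (x - 3)(x - 4)(x - 6)(x - 7) / [(2)·(1)·(-1)·(-2)]
       = (x^4 - 20x^3 + 145x^2 - 450x + 504) / (4)

L_2(x) = (1/4)x^4 - 5x^3 + (145/4)x^2 - (225/2)x + 126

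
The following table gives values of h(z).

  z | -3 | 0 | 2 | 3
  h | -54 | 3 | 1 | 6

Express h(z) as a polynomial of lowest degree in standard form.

h(z) = z^3 - 3z^2 + z + 3

L_0(z) = z(z - 2)(z - 3) / [-90] = -(1/90)z^3 + (1/18)z^2 - (1/15)z
L_1(z) = (z + 3)(z - 2)(z - 3) / [18] = (1/18)z^3 - (1/9)z^2 - (1/2)z + 1
L_2(z) = (z + 3)z(z - 3) / [-10] = -(1/10)z^3 + (9/10)z
L_3(z) = (z + 3)z(z - 2) / [18] = (1/18)z^3 + (1/18)z^2 - (1/3)z
h(z) = (-54)·L_0 + 3·L_1 + 1·L_2 + 6·L_3
  (-54)·L_0(z) = (3/5)z^3 - 3z^2 + (18/5)z
  3·L_1(z) = (1/6)z^3 - (1/3)z^2 - (3/2)z + 3
  1·L_2(z) = -(1/10)z^3 + (9/10)z
  6·L_3(z) = (1/3)z^3 + (1/3)z^2 - 2z
Adding term by term: z^3 - 3z^2 + z + 3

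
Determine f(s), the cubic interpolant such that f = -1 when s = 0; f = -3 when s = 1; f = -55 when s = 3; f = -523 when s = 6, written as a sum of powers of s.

Build the Lagrange basis polynomials:
L_0(s) = (s - 1)(s - 3)(s - 6) / [-18] = -(1/18)s^3 + (5/9)s^2 - (3/2)s + 1
L_1(s) = s(s - 3)(s - 6) / [10] = (1/10)s^3 - (9/10)s^2 + (9/5)s
L_2(s) = s(s - 1)(s - 6) / [-18] = -(1/18)s^3 + (7/18)s^2 - (1/3)s
L_3(s) = s(s - 1)(s - 3) / [90] = (1/90)s^3 - (2/45)s^2 + (1/30)s
f(s) = (-1)·L_0 + (-3)·L_1 + (-55)·L_2 + (-523)·L_3
  (-1)·L_0(s) = (1/18)s^3 - (5/9)s^2 + (3/2)s - 1
  (-3)·L_1(s) = -(3/10)s^3 + (27/10)s^2 - (27/5)s
  (-55)·L_2(s) = (55/18)s^3 - (385/18)s^2 + (55/3)s
  (-523)·L_3(s) = -(523/90)s^3 + (1046/45)s^2 - (523/30)s
Adding term by term: -3s^3 + 4s^2 - 3s - 1

f(s) = -3s^3 + 4s^2 - 3s - 1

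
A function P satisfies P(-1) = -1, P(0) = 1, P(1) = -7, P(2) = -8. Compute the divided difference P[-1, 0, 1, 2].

P[-1,0] = (1 - (-1)) / (0 - (-1)) = 2
P[0,1] = (-7 - 1) / (1 - 0) = -8
P[1,2] = (-8 - (-7)) / (2 - 1) = -1
P[-1,0,1] = (-8 - 2) / (1 - (-1)) = -5
P[0,1,2] = (-1 - (-8)) / (2 - 0) = 7/2
P[-1,0,1,2] = (7/2 - (-5)) / (2 - (-1)) = 17/6

17/6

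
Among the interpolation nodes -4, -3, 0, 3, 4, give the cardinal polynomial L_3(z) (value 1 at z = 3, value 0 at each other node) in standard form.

L_3(z) = (z + 4)(z + 3)z(z - 4) / [(7)·(6)·(3)·(-1)]
       = (z^4 + 3z^3 - 16z^2 - 48z) / (-126)

L_3(z) = -(1/126)z^4 - (1/42)z^3 + (8/63)z^2 + (8/21)z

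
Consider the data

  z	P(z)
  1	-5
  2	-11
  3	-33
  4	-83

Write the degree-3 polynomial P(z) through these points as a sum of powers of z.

P(z) = -2z^3 + 4z^2 - 4z - 3

Build the Lagrange basis polynomials:
L_0(z) = (z - 2)(z - 3)(z - 4) / [-6] = -(1/6)z^3 + (3/2)z^2 - (13/3)z + 4
L_1(z) = (z - 1)(z - 3)(z - 4) / [2] = (1/2)z^3 - 4z^2 + (19/2)z - 6
L_2(z) = (z - 1)(z - 2)(z - 4) / [-2] = -(1/2)z^3 + (7/2)z^2 - 7z + 4
L_3(z) = (z - 1)(z - 2)(z - 3) / [6] = (1/6)z^3 - z^2 + (11/6)z - 1
P(z) = (-5)·L_0 + (-11)·L_1 + (-33)·L_2 + (-83)·L_3
  (-5)·L_0(z) = (5/6)z^3 - (15/2)z^2 + (65/3)z - 20
  (-11)·L_1(z) = -(11/2)z^3 + 44z^2 - (209/2)z + 66
  (-33)·L_2(z) = (33/2)z^3 - (231/2)z^2 + 231z - 132
  (-83)·L_3(z) = -(83/6)z^3 + 83z^2 - (913/6)z + 83
Adding term by term: -2z^3 + 4z^2 - 4z - 3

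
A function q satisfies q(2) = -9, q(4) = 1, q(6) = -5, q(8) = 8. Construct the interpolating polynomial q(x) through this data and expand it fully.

Newton's divided differences:
q[2,4] = (1 - (-9)) / (4 - 2) = 5
q[4,6] = (-5 - 1) / (6 - 4) = -3
q[6,8] = (8 - (-5)) / (8 - 6) = 13/2
q[2,4,6] = (-3 - 5) / (6 - 2) = -2
q[4,6,8] = (13/2 - (-3)) / (8 - 4) = 19/8
q[2,4,6,8] = (19/8 - (-2)) / (8 - 2) = 35/48
q(x) = -9 + 5·(x - 2) + (-2)·(x - 2)(x - 4) + (35/48)·(x - 2)(x - 4)(x - 6)
Expanding: q(x) = (35/48)x^3 - (43/4)x^2 + (589/12)x - 70

q(x) = (35/48)x^3 - (43/4)x^2 + (589/12)x - 70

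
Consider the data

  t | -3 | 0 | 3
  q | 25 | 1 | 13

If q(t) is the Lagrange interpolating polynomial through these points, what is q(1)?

1

L_0(1) = (1)·(-2)/[(-3)·(-6)] = -1/9
L_1(1) = (4)·(-2)/[(3)·(-3)] = 8/9
L_2(1) = (4)·(1)/[(6)·(3)] = 2/9
Sum: 25·(-1/9) + 1·(8/9) + 13·(2/9) = 1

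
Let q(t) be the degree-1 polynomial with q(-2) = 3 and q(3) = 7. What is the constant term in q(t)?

L_0(t) = (t - 3) / [-5] = -(1/5)t + 3/5
L_1(t) = (t + 2) / [5] = (1/5)t + 2/5
q(t) = 3·L_0 + 7·L_1
Only the constant term is needed; take it from each L_i and combine:
3·(3/5) + 7·(2/5) = 23/5

23/5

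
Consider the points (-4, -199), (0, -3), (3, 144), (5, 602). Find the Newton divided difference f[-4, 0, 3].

0

f[-4,0] = (-3 - (-199)) / (0 - (-4)) = 49
f[0,3] = (144 - (-3)) / (3 - 0) = 49
f[-4,0,3] = (49 - 49) / (3 - (-4)) = 0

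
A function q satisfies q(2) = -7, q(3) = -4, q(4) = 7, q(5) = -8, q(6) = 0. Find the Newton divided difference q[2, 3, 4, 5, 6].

83/24

q[2,3] = (-4 - (-7)) / (3 - 2) = 3
q[3,4] = (7 - (-4)) / (4 - 3) = 11
q[4,5] = (-8 - 7) / (5 - 4) = -15
q[5,6] = (0 - (-8)) / (6 - 5) = 8
q[2,3,4] = (11 - 3) / (4 - 2) = 4
q[3,4,5] = (-15 - 11) / (5 - 3) = -13
q[4,5,6] = (8 - (-15)) / (6 - 4) = 23/2
q[2,3,4,5] = (-13 - 4) / (5 - 2) = -17/3
q[3,4,5,6] = (23/2 - (-13)) / (6 - 3) = 49/6
q[2,3,4,5,6] = (49/6 - (-17/3)) / (6 - 2) = 83/24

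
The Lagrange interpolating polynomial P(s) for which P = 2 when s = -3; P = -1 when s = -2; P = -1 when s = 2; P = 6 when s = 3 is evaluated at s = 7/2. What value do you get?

Evaluate each Lagrange basis at s = 7/2:
L_0(7/2) = (11/2)·(3/2)·(1/2)/[(-1)·(-5)·(-6)] = -11/80
L_1(7/2) = (13/2)·(3/2)·(1/2)/[(1)·(-4)·(-5)] = 39/160
L_2(7/2) = (13/2)·(11/2)·(1/2)/[(5)·(4)·(-1)] = -143/160
L_3(7/2) = (13/2)·(11/2)·(3/2)/[(6)·(5)·(1)] = 143/80
Sum: 2·(-11/80) + (-1)·(39/160) + (-1)·(-143/160) + 6·(143/80) = 111/10

111/10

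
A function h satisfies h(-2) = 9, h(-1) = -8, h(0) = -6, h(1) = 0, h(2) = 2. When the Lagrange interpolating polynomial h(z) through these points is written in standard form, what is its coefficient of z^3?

L_0(z) = (z + 1)z(z - 1)(z - 2) / [24] = (1/24)z^4 - (1/12)z^3 - (1/24)z^2 + (1/12)z
L_1(z) = (z + 2)z(z - 1)(z - 2) / [-6] = -(1/6)z^4 + (1/6)z^3 + (2/3)z^2 - (2/3)z
L_2(z) = (z + 2)(z + 1)(z - 1)(z - 2) / [4] = (1/4)z^4 - (5/4)z^2 + 1
L_3(z) = (z + 2)(z + 1)z(z - 2) / [-6] = -(1/6)z^4 - (1/6)z^3 + (2/3)z^2 + (2/3)z
L_4(z) = (z + 2)(z + 1)z(z - 1) / [24] = (1/24)z^4 + (1/12)z^3 - (1/24)z^2 - (1/12)z
h(z) = 9·L_0 + (-8)·L_1 + (-6)·L_2 + 0·L_3 + 2·L_4
Only the coefficient of z^3 is needed; take it from each L_i and combine:
9·(-1/12) + (-8)·(1/6) + (-6)·(0) + 0·(-1/6) + 2·(1/12) = -23/12

-23/12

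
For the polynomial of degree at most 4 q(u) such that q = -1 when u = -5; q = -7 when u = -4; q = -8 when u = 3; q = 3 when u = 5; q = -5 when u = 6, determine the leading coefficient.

-2531/55440

The leading coefficient equals the top divided difference q[-5,-4,3,5,6].
q[-5,-4] = (-7 - (-1)) / (-4 - (-5)) = -6
q[-4,3] = (-8 - (-7)) / (3 - (-4)) = -1/7
q[3,5] = (3 - (-8)) / (5 - 3) = 11/2
q[5,6] = (-5 - 3) / (6 - 5) = -8
q[-5,-4,3] = (-1/7 - (-6)) / (3 - (-5)) = 41/56
q[-4,3,5] = (11/2 - (-1/7)) / (5 - (-4)) = 79/126
q[3,5,6] = (-8 - 11/2) / (6 - 3) = -9/2
q[-5,-4,3,5] = (79/126 - 41/56) / (5 - (-5)) = -53/5040
q[-4,3,5,6] = (-9/2 - 79/126) / (6 - (-4)) = -323/630
q[-5,-4,3,5,6] = (-323/630 - (-53/5040)) / (6 - (-5)) = -2531/55440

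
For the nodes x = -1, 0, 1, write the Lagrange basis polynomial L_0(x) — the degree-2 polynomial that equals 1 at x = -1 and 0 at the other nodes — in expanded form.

L_0(x) = (1/2)x^2 - (1/2)x

L_0(x) = x(x - 1) / [(-1)·(-2)]
       = (x^2 - x) / (2)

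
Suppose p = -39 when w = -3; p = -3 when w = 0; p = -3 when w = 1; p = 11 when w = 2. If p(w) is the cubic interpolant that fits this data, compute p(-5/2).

Using Newton's divided-difference form:
p[-3,0] = (-3 - (-39)) / (0 - (-3)) = 12
p[0,1] = (-3 - (-3)) / (1 - 0) = 0
p[1,2] = (11 - (-3)) / (2 - 1) = 14
p[-3,0,1] = (0 - 12) / (1 - (-3)) = -3
p[0,1,2] = (14 - 0) / (2 - 0) = 7
p[-3,0,1,2] = (7 - (-3)) / (2 - (-3)) = 2
p(-5/2) = -39 + 12·(1/2) + (-3)·(1/2)·(-5/2) + 2·(1/2)·(-5/2)·(-7/2) = -41/2

-41/2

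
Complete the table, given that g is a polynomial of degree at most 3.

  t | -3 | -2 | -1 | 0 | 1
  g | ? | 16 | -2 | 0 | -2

The 4 known values determine g uniquely (degree ≤ 3).
L_0(-3) = (-2)·(-3)·(-4)/[(-1)·(-2)·(-3)] = 4
L_1(-3) = (-1)·(-3)·(-4)/[(1)·(-1)·(-2)] = -6
L_2(-3) = (-1)·(-2)·(-4)/[(2)·(1)·(-1)] = 4
L_3(-3) = (-1)·(-2)·(-3)/[(3)·(2)·(1)] = -1
Sum: 16·(4) + (-2)·(-6) + 0 + (-2)·(-1) = 78

78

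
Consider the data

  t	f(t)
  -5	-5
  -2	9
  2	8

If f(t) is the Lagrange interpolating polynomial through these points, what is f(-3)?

241/42

Evaluate each Lagrange basis at t = -3:
L_0(-3) = (-1)·(-5)/[(-3)·(-7)] = 5/21
L_1(-3) = (2)·(-5)/[(3)·(-4)] = 5/6
L_2(-3) = (2)·(-1)/[(7)·(4)] = -1/14
Sum: (-5)·(5/21) + 9·(5/6) + 8·(-1/14) = 241/42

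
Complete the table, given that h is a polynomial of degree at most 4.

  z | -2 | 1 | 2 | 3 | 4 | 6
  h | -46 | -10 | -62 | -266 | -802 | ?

The 5 known values determine h uniquely (degree ≤ 4).
L_0(6) = (5)·(4)·(3)·(2)/[(-3)·(-4)·(-5)·(-6)] = 1/3
L_1(6) = (8)·(4)·(3)·(2)/[(3)·(-1)·(-2)·(-3)] = -32/3
L_2(6) = (8)·(5)·(3)·(2)/[(4)·(1)·(-1)·(-2)] = 30
L_3(6) = (8)·(5)·(4)·(2)/[(5)·(2)·(1)·(-1)] = -32
L_4(6) = (8)·(5)·(4)·(3)/[(6)·(3)·(2)·(1)] = 40/3
Sum: (-46)·(1/3) + (-10)·(-32/3) + (-62)·(30) + (-266)·(-32) + (-802)·(40/3) = -3950

-3950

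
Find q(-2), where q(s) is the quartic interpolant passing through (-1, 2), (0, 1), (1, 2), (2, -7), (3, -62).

-7

L_0(-2) = (-2)·(-3)·(-4)·(-5)/[(-1)·(-2)·(-3)·(-4)] = 5
L_1(-2) = (-1)·(-3)·(-4)·(-5)/[(1)·(-1)·(-2)·(-3)] = -10
L_2(-2) = (-1)·(-2)·(-4)·(-5)/[(2)·(1)·(-1)·(-2)] = 10
L_3(-2) = (-1)·(-2)·(-3)·(-5)/[(3)·(2)·(1)·(-1)] = -5
L_4(-2) = (-1)·(-2)·(-3)·(-4)/[(4)·(3)·(2)·(1)] = 1
Sum: 2·(5) + 1·(-10) + 2·(10) + (-7)·(-5) + (-62)·(1) = -7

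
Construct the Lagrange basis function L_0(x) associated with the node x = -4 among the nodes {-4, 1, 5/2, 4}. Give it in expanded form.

L_0(x) = -(1/260)x^3 + (3/104)x^2 - (33/520)x + 1/26

L_0(x) = (x - 1)(x - 5/2)(x - 4) / [(-5)·(-13/2)·(-8)]
       = (x^3 - (15/2)x^2 + (33/2)x - 10) / (-260)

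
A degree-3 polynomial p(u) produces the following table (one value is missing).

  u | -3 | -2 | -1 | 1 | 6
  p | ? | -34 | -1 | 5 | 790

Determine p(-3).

The 4 known values determine p uniquely (degree ≤ 3).
Evaluate each Lagrange basis at u = -3:
L_0(-3) = (-2)·(-4)·(-9)/[(-1)·(-3)·(-8)] = 3
L_1(-3) = (-1)·(-4)·(-9)/[(1)·(-2)·(-7)] = -18/7
L_2(-3) = (-1)·(-2)·(-9)/[(3)·(2)·(-5)] = 3/5
L_3(-3) = (-1)·(-2)·(-4)/[(8)·(7)·(5)] = -1/35
Sum: (-34)·(3) + (-1)·(-18/7) + 5·(3/5) + 790·(-1/35) = -119

-119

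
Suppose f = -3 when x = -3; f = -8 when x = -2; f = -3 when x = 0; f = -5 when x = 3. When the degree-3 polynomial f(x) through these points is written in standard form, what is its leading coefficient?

The leading coefficient equals the top divided difference f[-3,-2,0,3].
f[-3,-2] = (-8 - (-3)) / (-2 - (-3)) = -5
f[-2,0] = (-3 - (-8)) / (0 - (-2)) = 5/2
f[0,3] = (-5 - (-3)) / (3 - 0) = -2/3
f[-3,-2,0] = (5/2 - (-5)) / (0 - (-3)) = 5/2
f[-2,0,3] = (-2/3 - 5/2) / (3 - (-2)) = -19/30
f[-3,-2,0,3] = (-19/30 - 5/2) / (3 - (-3)) = -47/90

-47/90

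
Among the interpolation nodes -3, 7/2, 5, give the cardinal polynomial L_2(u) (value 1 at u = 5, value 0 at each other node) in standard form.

L_2(u) = (u + 3)(u - 7/2) / [(8)·(3/2)]
       = (u^2 - (1/2)u - 21/2) / (12)

L_2(u) = (1/12)u^2 - (1/24)u - 7/8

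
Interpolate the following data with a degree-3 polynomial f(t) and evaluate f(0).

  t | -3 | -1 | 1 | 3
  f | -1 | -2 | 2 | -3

1/4

Evaluate each Lagrange basis at t = 0:
L_0(0) = (1)·(-1)·(-3)/[(-2)·(-4)·(-6)] = -1/16
L_1(0) = (3)·(-1)·(-3)/[(2)·(-2)·(-4)] = 9/16
L_2(0) = (3)·(1)·(-3)/[(4)·(2)·(-2)] = 9/16
L_3(0) = (3)·(1)·(-1)/[(6)·(4)·(2)] = -1/16
Sum: (-1)·(-1/16) + (-2)·(9/16) + 2·(9/16) + (-3)·(-1/16) = 1/4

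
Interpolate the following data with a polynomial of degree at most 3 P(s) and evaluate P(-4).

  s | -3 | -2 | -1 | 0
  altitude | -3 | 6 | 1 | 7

L_0(-4) = (-2)·(-3)·(-4)/[(-1)·(-2)·(-3)] = 4
L_1(-4) = (-1)·(-3)·(-4)/[(1)·(-1)·(-2)] = -6
L_2(-4) = (-1)·(-2)·(-4)/[(2)·(1)·(-1)] = 4
L_3(-4) = (-1)·(-2)·(-3)/[(3)·(2)·(1)] = -1
Sum: (-3)·(4) + 6·(-6) + 1·(4) + 7·(-1) = -51

-51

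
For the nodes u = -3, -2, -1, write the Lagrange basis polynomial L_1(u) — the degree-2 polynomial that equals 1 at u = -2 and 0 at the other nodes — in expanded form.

L_1(u) = (u + 3)(u + 1) / [(1)·(-1)]
       = (u^2 + 4u + 3) / (-1)

L_1(u) = -u^2 - 4u - 3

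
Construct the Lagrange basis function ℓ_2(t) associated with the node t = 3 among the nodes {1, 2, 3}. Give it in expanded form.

ℓ_2(t) = (t - 1)(t - 2) / [(2)·(1)]
       = (t^2 - 3t + 2) / (2)

ℓ_2(t) = (1/2)t^2 - (3/2)t + 1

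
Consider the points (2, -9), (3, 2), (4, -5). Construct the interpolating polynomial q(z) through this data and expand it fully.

L_0(z) = (z - 3)(z - 4) / [2] = (1/2)z^2 - (7/2)z + 6
L_1(z) = (z - 2)(z - 4) / [-1] = -z^2 + 6z - 8
L_2(z) = (z - 2)(z - 3) / [2] = (1/2)z^2 - (5/2)z + 3
q(z) = (-9)·L_0 + 2·L_1 + (-5)·L_2
  (-9)·L_0(z) = -(9/2)z^2 + (63/2)z - 54
  2·L_1(z) = -2z^2 + 12z - 16
  (-5)·L_2(z) = -(5/2)z^2 + (25/2)z - 15
Adding term by term: -9z^2 + 56z - 85

q(z) = -9z^2 + 56z - 85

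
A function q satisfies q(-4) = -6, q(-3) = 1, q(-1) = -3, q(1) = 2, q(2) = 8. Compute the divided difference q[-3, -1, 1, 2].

q[-3,-1] = (-3 - 1) / (-1 - (-3)) = -2
q[-1,1] = (2 - (-3)) / (1 - (-1)) = 5/2
q[1,2] = (8 - 2) / (2 - 1) = 6
q[-3,-1,1] = (5/2 - (-2)) / (1 - (-3)) = 9/8
q[-1,1,2] = (6 - 5/2) / (2 - (-1)) = 7/6
q[-3,-1,1,2] = (7/6 - 9/8) / (2 - (-3)) = 1/120

1/120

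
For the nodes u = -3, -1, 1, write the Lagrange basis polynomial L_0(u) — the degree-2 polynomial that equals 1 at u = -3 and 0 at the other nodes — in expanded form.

L_0(u) = (1/8)u^2 - 1/8

L_0(u) = (u + 1)(u - 1) / [(-2)·(-4)]
       = (u^2 - 1) / (8)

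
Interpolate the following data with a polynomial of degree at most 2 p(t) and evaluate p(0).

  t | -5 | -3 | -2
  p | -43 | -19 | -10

L_0(0) = (3)·(2)/[(-2)·(-3)] = 1
L_1(0) = (5)·(2)/[(2)·(-1)] = -5
L_2(0) = (5)·(3)/[(3)·(1)] = 5
Sum: (-43)·(1) + (-19)·(-5) + (-10)·(5) = 2

2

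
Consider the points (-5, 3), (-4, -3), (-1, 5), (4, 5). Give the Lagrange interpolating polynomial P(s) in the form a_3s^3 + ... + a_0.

L_0(s) = (s + 4)(s + 1)(s - 4) / [-36] = -(1/36)s^3 - (1/36)s^2 + (4/9)s + 4/9
L_1(s) = (s + 5)(s + 1)(s - 4) / [24] = (1/24)s^3 + (1/12)s^2 - (19/24)s - 5/6
L_2(s) = (s + 5)(s + 4)(s - 4) / [-60] = -(1/60)s^3 - (1/12)s^2 + (4/15)s + 4/3
L_3(s) = (s + 5)(s + 4)(s + 1) / [360] = (1/360)s^3 + (1/36)s^2 + (29/360)s + 1/18
P(s) = 3·L_0 + (-3)·L_1 + 5·L_2 + 5·L_3
  3·L_0(s) = -(1/12)s^3 - (1/12)s^2 + (4/3)s + 4/3
  (-3)·L_1(s) = -(1/8)s^3 - (1/4)s^2 + (19/8)s + 5/2
  5·L_2(s) = -(1/12)s^3 - (5/12)s^2 + (4/3)s + 20/3
  5·L_3(s) = (1/72)s^3 + (5/36)s^2 + (29/72)s + 5/18
Adding term by term: -(5/18)s^3 - (11/18)s^2 + (49/9)s + 97/9

P(s) = -(5/18)s^3 - (11/18)s^2 + (49/9)s + 97/9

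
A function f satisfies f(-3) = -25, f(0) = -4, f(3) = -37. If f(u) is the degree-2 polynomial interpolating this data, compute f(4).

-60

Evaluate each Lagrange basis at u = 4:
L_0(4) = (4)·(1)/[(-3)·(-6)] = 2/9
L_1(4) = (7)·(1)/[(3)·(-3)] = -7/9
L_2(4) = (7)·(4)/[(6)·(3)] = 14/9
Sum: (-25)·(2/9) + (-4)·(-7/9) + (-37)·(14/9) = -60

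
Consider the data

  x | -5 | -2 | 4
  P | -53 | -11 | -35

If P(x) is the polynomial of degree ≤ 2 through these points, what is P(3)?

Evaluate each Lagrange basis at x = 3:
L_0(3) = (5)·(-1)/[(-3)·(-9)] = -5/27
L_1(3) = (8)·(-1)/[(3)·(-6)] = 4/9
L_2(3) = (8)·(5)/[(9)·(6)] = 20/27
Sum: (-53)·(-5/27) + (-11)·(4/9) + (-35)·(20/27) = -21

-21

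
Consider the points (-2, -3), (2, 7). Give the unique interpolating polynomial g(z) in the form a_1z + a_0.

g(z) = (5/2)z + 2

Build the Lagrange basis polynomials:
L_0(z) = (z - 2) / [-4] = -(1/4)z + 1/2
L_1(z) = (z + 2) / [4] = (1/4)z + 1/2
g(z) = (-3)·L_0 + 7·L_1
  (-3)·L_0(z) = (3/4)z - 3/2
  7·L_1(z) = (7/4)z + 7/2
Adding term by term: (5/2)z + 2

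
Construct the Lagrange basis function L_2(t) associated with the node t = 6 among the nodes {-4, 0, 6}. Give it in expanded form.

L_2(t) = (t + 4)t / [(10)·(6)]
       = (t^2 + 4t) / (60)

L_2(t) = (1/60)t^2 + (1/15)t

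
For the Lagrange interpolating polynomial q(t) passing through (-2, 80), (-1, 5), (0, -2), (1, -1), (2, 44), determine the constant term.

L_0(t) = (t + 1)t(t - 1)(t - 2) / [24] = (1/24)t^4 - (1/12)t^3 - (1/24)t^2 + (1/12)t
L_1(t) = (t + 2)t(t - 1)(t - 2) / [-6] = -(1/6)t^4 + (1/6)t^3 + (2/3)t^2 - (2/3)t
L_2(t) = (t + 2)(t + 1)(t - 1)(t - 2) / [4] = (1/4)t^4 - (5/4)t^2 + 1
L_3(t) = (t + 2)(t + 1)t(t - 2) / [-6] = -(1/6)t^4 - (1/6)t^3 + (2/3)t^2 + (2/3)t
L_4(t) = (t + 2)(t + 1)t(t - 1) / [24] = (1/24)t^4 + (1/12)t^3 - (1/24)t^2 - (1/12)t
q(t) = 80·L_0 + 5·L_1 + (-2)·L_2 + (-1)·L_3 + 44·L_4
Only the constant term is needed; take it from each L_i and combine:
80·(0) + 5·(0) + (-2)·(1) + (-1)·(0) + 44·(0) = -2

-2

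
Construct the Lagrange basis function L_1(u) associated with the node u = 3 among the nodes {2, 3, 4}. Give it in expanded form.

L_1(u) = -u^2 + 6u - 8

L_1(u) = (u - 2)(u - 4) / [(1)·(-1)]
       = (u^2 - 6u + 8) / (-1)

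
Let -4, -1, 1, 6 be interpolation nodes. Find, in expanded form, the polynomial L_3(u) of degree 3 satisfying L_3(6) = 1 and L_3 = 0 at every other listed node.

L_3(u) = (u + 4)(u + 1)(u - 1) / [(10)·(7)·(5)]
       = (u^3 + 4u^2 - u - 4) / (350)

L_3(u) = (1/350)u^3 + (2/175)u^2 - (1/350)u - 2/175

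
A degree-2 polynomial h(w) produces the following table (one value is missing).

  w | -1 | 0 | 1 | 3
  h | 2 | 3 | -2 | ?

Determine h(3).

The 3 known values determine h uniquely (degree ≤ 2).
Evaluate each Lagrange basis at w = 3:
L_0(3) = (3)·(2)/[(-1)·(-2)] = 3
L_1(3) = (4)·(2)/[(1)·(-1)] = -8
L_2(3) = (4)·(3)/[(2)·(1)] = 6
Sum: 2·(3) + 3·(-8) + (-2)·(6) = -30

-30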